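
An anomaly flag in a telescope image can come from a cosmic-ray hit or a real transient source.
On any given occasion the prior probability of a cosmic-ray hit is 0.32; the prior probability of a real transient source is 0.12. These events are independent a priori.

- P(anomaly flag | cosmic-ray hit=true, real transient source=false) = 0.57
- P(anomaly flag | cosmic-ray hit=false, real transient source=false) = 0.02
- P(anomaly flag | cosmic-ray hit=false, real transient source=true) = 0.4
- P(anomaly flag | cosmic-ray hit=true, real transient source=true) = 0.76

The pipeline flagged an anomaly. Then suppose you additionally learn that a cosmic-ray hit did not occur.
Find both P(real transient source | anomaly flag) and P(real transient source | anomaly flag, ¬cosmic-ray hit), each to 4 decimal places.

P(real transient source | anomaly flag) ≈ 0.2639; P(real transient source | anomaly flag, ¬cosmic-ray hit) ≈ 0.7317

P(anomaly flag) = 0.02·0.68·0.88 + 0.4·0.68·0.12 + 0.57·0.32·0.88 + 0.76·0.32·0.12 = 0.011968 + 0.032640 + 0.160512 + 0.029184 = 0.234304
The real transient source-present share is 0.032640 + 0.029184 = 0.061824.
Hence the posterior is 0.061824/0.234304 ≈ 0.2639.

Now condition on the additional information:
P(anomaly flag | ¬cosmic-ray hit) = 0.02*0.88 + 0.4*0.12 = 0.017600 + 0.048000 = 0.065600
Restricting to configurations with real transient source present: 0.4*0.12 = 0.048000.
P(real transient source | anomaly flag, ¬cosmic-ray hit) = 0.048000 / 0.065600 ≈ 0.7317
With cosmic-ray hit excluded, real transient source must carry more of the explanatory weight for the anomaly flag.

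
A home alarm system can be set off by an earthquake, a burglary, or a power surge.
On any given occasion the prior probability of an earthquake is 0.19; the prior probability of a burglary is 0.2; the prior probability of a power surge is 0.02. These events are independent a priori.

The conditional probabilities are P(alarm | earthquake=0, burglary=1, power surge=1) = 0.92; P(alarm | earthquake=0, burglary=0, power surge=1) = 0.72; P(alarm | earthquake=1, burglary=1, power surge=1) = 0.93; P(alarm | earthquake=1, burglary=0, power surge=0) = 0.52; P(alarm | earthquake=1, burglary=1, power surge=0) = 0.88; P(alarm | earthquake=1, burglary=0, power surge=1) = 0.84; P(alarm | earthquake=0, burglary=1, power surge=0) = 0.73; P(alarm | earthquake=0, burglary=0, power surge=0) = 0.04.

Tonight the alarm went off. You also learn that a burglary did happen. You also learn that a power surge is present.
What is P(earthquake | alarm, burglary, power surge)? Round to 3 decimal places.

P(earthquake | alarm, burglary, power surge) ≈ 0.192

For the numerator, keep only earthquake=true terms: 0.93·0.19 = 0.176700
The normalizing constant is 0.92·0.81 + 0.93·0.19 = 0.921900
Posterior = 0.176700 / 0.921900 ≈ 0.192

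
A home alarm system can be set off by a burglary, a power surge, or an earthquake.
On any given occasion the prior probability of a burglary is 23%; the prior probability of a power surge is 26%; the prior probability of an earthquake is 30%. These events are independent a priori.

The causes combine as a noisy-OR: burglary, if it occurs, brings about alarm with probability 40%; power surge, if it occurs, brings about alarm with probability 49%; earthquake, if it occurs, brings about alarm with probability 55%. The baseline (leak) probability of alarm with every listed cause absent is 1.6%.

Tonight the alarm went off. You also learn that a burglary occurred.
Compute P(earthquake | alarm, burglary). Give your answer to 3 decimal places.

Under noisy-OR, P(alarm | causes) = 1 − (1−0.016)·∏(1−qᵢ) over the active causes.
Enumerate the 4 (power surge, earthquake) configurations and weight by the priors:
  P(alarm | burglary) = 0.4096×0.74×0.7 + 0.73432×0.74×0.3 + 0.698896×0.26×0.7 + 0.864503×0.26×0.3
        = 0.212173 + 0.163019 + 0.127199 + 0.067431 = 0.569822
Keeping only the earthquake-present terms gives 0.230450, so
  P(earthquake | alarm, burglary) = 0.230450 / 0.569822 ≈ 0.404

P(earthquake | alarm, burglary) ≈ 0.404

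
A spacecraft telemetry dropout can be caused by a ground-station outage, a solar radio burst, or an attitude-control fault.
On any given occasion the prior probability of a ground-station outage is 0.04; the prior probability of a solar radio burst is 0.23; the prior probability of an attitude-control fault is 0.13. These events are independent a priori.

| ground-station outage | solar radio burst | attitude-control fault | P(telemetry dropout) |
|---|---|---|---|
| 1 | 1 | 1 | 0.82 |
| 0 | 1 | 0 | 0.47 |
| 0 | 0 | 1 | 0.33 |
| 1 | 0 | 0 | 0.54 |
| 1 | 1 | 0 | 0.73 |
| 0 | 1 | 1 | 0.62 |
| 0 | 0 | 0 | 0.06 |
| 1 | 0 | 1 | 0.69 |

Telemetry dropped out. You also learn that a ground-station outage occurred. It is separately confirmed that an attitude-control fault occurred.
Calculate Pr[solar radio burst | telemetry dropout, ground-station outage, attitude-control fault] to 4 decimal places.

Sum P(telemetry dropout|·) weighted by the priors over both values of solar radio burst:
  P(telemetry dropout | ground-station outage, attitude-control fault) = 0.69·0.77 + 0.82·0.23
        = 0.531300 + 0.188600 = 0.719900
Configurations with solar radio burst contribute 0.188600, so
  P(solar radio burst | telemetry dropout, ground-station outage, attitude-control fault) = 0.188600 / 0.719900 ≈ 0.2620

Pr[solar radio burst | telemetry dropout, ground-station outage, attitude-control fault] ≈ 0.2620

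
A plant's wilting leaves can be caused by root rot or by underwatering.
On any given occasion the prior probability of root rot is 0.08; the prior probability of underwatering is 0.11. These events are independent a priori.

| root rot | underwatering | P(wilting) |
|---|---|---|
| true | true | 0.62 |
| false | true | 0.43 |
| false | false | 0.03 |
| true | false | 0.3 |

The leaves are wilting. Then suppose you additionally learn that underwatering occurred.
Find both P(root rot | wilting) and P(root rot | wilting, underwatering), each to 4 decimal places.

Enumerate the 4 (root rot, underwatering) configurations and weight by the priors:
  P(wilting) = 0.03·0.92·0.89 + 0.43·0.92·0.11 + 0.3·0.08·0.89 + 0.62·0.08·0.11
        = 0.024564 + 0.043516 + 0.021360 + 0.005456 = 0.094896
Keeping only the root rot-present terms gives 0.026816, so
  P(root rot | wilting) = 0.026816 / 0.094896 ≈ 0.2826

With the extra evidence:
For the numerator, keep only root rot=true terms: 0.62*0.08 = 0.049600
Denominator P(wilting | underwatering): 0.43*0.92 + 0.62*0.08 = 0.445200
P(root rot | wilting, underwatering) = 0.049600/0.445200 ≈ 0.1114

P(root rot | wilting) ≈ 0.2826; P(root rot | wilting, underwatering) ≈ 0.1114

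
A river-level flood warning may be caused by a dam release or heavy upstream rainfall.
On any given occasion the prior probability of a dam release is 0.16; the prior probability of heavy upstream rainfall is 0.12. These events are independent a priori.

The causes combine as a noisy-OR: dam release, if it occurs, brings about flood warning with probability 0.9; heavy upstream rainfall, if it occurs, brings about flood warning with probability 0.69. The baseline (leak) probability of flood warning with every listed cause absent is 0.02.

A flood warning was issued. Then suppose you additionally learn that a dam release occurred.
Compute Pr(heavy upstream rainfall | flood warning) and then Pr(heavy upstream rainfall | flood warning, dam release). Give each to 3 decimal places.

Under noisy-OR, P(flood warning | causes) = 1 − (1−0.02)·∏(1−qᵢ) over the active causes.
Weight on heavy upstream rainfall=true, given the evidence: 0.070177 + 0.018617 = 0.088794
The normalizing constant is 0.02·0.84·0.88 + 0.6962·0.84·0.12 + 0.902·0.16·0.88 + 0.96962·0.16·0.12 = 0.230580
Posterior = 0.088794 / 0.230580 ≈ 0.385

Now condition on the additional information:
Enumerate both values of heavy upstream rainfall and weight by the priors:
  P(flood warning | dam release) = 0.902×0.88 + 0.96962×0.12
        = 0.793760 + 0.116354 = 0.910114
Configurations with heavy upstream rainfall contribute 0.116354, so
  P(heavy upstream rainfall | flood warning, dam release) = 0.116354 / 0.910114 ≈ 0.128

Pr(heavy upstream rainfall | flood warning) ≈ 0.385; Pr(heavy upstream rainfall | flood warning, dam release) ≈ 0.128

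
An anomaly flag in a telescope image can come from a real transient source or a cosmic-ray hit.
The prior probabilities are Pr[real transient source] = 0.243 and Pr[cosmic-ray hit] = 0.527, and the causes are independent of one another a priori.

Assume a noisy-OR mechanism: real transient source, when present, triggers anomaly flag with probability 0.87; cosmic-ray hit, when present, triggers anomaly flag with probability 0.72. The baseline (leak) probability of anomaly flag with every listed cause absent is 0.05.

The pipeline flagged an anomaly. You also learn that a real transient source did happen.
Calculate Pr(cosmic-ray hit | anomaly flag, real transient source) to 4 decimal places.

Pr(cosmic-ray hit | anomaly flag, real transient source) ≈ 0.5510

Under noisy-OR, P(anomaly flag | causes) = 1 − (1−0.05)·∏(1−qᵢ) over the active causes.
Sum P(anomaly flag|·) weighted by the priors over both values of cosmic-ray hit:
  P(anomaly flag | real transient source) = 0.8765·0.473 + 0.96542·0.527
        = 0.414584 + 0.508776 = 0.923360
The terms with cosmic-ray hit present sum to 0.508776, so
  P(cosmic-ray hit | anomaly flag, real transient source) = 0.508776 / 0.923360 ≈ 0.5510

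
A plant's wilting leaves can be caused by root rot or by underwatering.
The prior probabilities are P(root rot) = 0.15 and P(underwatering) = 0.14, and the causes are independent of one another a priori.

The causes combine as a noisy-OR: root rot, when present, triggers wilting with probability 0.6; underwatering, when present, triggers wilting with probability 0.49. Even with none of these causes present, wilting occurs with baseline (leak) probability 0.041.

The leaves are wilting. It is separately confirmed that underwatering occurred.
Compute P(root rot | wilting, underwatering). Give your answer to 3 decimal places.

Under noisy-OR, P(wilting | causes) = 1 − (1−0.041)·∏(1−qᵢ) over the active causes.
Sum P(wilting|·) weighted by the priors over both values of root rot:
  P(wilting | underwatering) = 0.51091×0.85 + 0.804364×0.15
        = 0.434273 + 0.120655 = 0.554928
Configurations with root rot contribute 0.120655, so
  P(root rot | wilting, underwatering) = 0.120655 / 0.554928 ≈ 0.217

P(root rot | wilting, underwatering) ≈ 0.217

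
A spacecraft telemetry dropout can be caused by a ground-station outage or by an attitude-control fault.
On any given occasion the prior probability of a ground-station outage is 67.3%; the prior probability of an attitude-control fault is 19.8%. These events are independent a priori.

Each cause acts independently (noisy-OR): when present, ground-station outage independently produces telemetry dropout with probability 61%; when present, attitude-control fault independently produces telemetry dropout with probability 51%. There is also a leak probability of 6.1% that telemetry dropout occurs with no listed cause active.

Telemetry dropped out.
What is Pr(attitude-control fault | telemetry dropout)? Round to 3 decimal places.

Pr(attitude-control fault | telemetry dropout) ≈ 0.287

Under noisy-OR, P(telemetry dropout | causes) = 1 − (1−0.061)·∏(1−qᵢ) over the active causes.
Numerator (weight on configurations with attitude-control fault): 0.034956 + 0.109343 = 0.144299
Normalizer over all consistent configurations: 0.061×0.327×0.802 + 0.53989×0.327×0.198 + 0.63379×0.673×0.802 + 0.820557×0.673×0.198 = 0.502382
P(attitude-control fault | telemetry dropout) = 0.144299/0.502382 ≈ 0.287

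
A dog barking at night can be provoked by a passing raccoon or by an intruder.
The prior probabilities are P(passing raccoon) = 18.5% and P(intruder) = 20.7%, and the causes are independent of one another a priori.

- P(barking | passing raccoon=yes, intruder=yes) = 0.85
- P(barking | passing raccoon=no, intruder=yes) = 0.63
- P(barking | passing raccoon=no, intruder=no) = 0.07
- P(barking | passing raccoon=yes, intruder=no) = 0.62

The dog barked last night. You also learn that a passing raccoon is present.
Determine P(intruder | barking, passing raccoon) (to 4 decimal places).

Enumerate both values of intruder and weight by the priors:
  P(barking | passing raccoon) = 0.62·0.793 + 0.85·0.207
        = 0.491660 + 0.175950 = 0.667610
Keeping only the intruder-present terms gives 0.175950, so
  P(intruder | barking, passing raccoon) = 0.175950 / 0.667610 ≈ 0.2636

P(intruder | barking, passing raccoon) ≈ 0.2636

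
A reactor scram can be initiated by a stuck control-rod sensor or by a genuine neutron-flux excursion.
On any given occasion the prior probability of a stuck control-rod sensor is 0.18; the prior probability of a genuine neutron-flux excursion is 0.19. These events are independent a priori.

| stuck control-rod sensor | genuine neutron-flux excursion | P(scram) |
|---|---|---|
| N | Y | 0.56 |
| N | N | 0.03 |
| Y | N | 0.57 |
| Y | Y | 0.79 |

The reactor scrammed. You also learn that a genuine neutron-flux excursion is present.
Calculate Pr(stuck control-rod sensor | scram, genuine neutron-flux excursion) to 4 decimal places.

Pr(stuck control-rod sensor | scram, genuine neutron-flux excursion) ≈ 0.2364

P(scram | genuine neutron-flux excursion) = 0.56*0.82 + 0.79*0.18 = 0.459200 + 0.142200 = 0.601400
Restricting to configurations with stuck control-rod sensor present: 0.79*0.18 = 0.142200.
P(stuck control-rod sensor | scram, genuine neutron-flux excursion) = 0.142200 / 0.601400 ≈ 0.2364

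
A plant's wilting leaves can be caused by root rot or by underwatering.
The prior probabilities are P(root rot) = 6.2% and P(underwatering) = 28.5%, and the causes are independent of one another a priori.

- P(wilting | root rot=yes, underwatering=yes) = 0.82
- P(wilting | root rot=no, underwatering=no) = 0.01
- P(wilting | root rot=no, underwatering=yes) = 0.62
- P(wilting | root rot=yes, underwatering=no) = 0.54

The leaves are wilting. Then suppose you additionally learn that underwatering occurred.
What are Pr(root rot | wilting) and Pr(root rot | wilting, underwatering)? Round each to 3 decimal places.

Sum P(wilting|·) weighted by the priors over the 4 (root rot, underwatering) configurations:
  P(wilting) = 0.01·0.938·0.715 + 0.62·0.938·0.285 + 0.54·0.062·0.715 + 0.82·0.062·0.285
        = 0.006707 + 0.165745 + 0.023938 + 0.014489 = 0.210879
The terms with root rot present sum to 0.038427, so
  P(root rot | wilting) = 0.038427 / 0.210879 ≈ 0.182

With the extra evidence:
P(wilting | underwatering) = 0.62*0.938 + 0.82*0.062 = 0.581560 + 0.050840 = 0.632400
Of this, 0.050840 comes from 0.82*0.062 (the root rot=true cases).
So P(root rot | wilting, underwatering) = 0.050840/0.632400 ≈ 0.080.

Pr(root rot | wilting) ≈ 0.182; Pr(root rot | wilting, underwatering) ≈ 0.080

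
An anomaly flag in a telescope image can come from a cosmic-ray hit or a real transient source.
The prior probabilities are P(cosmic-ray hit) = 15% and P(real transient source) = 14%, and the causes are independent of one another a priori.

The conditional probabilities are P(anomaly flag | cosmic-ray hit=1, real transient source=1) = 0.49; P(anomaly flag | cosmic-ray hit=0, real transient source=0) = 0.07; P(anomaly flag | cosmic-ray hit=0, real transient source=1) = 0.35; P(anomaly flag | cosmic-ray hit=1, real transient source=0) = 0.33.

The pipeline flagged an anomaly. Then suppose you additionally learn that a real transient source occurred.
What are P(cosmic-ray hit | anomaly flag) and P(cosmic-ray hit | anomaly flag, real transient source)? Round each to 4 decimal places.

P(anomaly flag) = 0.07*0.85*0.86 + 0.35*0.85*0.14 + 0.33*0.15*0.86 + 0.49*0.15*0.14 = 0.051170 + 0.041650 + 0.042570 + 0.010290 = 0.145680
The cosmic-ray hit-present share is 0.042570 + 0.010290 = 0.052860.
So P(cosmic-ray hit | anomaly flag) = 0.052860/0.145680 ≈ 0.3629.

Now condition on the additional information:
Weight on cosmic-ray hit=true, given the evidence: 0.49×0.15 = 0.073500
The normalizing constant is 0.35×0.85 + 0.49×0.15 = 0.371000
P(cosmic-ray hit | anomaly flag, real transient source) = 0.073500/0.371000 ≈ 0.1981

P(cosmic-ray hit | anomaly flag) ≈ 0.3629; P(cosmic-ray hit | anomaly flag, real transient source) ≈ 0.1981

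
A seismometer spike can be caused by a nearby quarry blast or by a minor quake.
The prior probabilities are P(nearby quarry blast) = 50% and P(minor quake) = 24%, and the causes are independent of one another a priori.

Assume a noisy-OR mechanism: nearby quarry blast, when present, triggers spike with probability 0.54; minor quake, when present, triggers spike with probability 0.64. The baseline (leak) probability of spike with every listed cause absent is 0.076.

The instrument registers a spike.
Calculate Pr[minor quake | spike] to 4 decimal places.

Pr[minor quake | spike] ≈ 0.4235

Under noisy-OR, P(spike | causes) = 1 − (1−0.076)·∏(1−qᵢ) over the active causes.
Weight on minor quake=true, given the evidence: 0.080083 + 0.101638 = 0.181721
Normalizer over all consistent configurations: 0.076×0.5×0.76 + 0.66736×0.5×0.24 + 0.57496×0.5×0.76 + 0.846986×0.5×0.24 = 0.429086
Posterior = 0.181721 / 0.429086 ≈ 0.4235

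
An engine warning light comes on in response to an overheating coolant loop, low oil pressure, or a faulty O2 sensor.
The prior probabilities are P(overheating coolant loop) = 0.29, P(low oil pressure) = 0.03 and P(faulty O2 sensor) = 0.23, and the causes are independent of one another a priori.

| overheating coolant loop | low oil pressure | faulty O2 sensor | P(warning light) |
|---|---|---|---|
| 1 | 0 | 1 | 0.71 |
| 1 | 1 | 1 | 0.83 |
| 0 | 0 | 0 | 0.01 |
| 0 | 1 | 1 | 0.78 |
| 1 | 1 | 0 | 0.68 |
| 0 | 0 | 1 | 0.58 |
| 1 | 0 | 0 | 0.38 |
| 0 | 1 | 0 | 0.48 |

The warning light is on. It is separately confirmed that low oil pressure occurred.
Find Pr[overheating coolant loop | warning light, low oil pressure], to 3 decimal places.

Pr[overheating coolant loop | warning light, low oil pressure] ≈ 0.347

Sum P(warning light|·) weighted by the priors over the 4 (overheating coolant loop, faulty O2 sensor) configurations:
  P(warning light | low oil pressure) = 0.48*0.71*0.77 + 0.78*0.71*0.23 + 0.68*0.29*0.77 + 0.83*0.29*0.23
        = 0.262416 + 0.127374 + 0.151844 + 0.055361 = 0.596995
Configurations with overheating coolant loop contribute 0.207205, so
  P(overheating coolant loop | warning light, low oil pressure) = 0.207205 / 0.596995 ≈ 0.347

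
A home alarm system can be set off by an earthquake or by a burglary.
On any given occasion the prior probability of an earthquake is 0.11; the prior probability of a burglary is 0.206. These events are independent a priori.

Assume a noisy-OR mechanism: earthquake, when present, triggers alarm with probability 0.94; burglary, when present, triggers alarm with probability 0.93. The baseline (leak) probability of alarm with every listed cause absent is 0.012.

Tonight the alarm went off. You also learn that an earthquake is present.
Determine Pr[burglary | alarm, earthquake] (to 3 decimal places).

Under noisy-OR, P(alarm | causes) = 1 − (1−0.012)·∏(1−qᵢ) over the active causes.
P(alarm | earthquake) = 0.94072*0.794 + 0.99585*0.206 = 0.746932 + 0.205145 = 0.952077
Of this, 0.205145 comes from 0.99585*0.206 (the burglary=true cases).
Hence the posterior is 0.205145/0.952077 ≈ 0.215.

Pr[burglary | alarm, earthquake] ≈ 0.215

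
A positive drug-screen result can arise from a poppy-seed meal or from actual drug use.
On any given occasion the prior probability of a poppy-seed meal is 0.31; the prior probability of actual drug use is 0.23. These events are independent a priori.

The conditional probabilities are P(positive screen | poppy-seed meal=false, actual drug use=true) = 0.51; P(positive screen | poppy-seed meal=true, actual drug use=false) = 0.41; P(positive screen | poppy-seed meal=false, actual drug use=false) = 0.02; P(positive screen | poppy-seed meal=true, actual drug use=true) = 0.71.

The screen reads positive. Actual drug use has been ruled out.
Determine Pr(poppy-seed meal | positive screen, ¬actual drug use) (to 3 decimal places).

Pr(poppy-seed meal | positive screen, ¬actual drug use) ≈ 0.902

Enumerate both values of poppy-seed meal and weight by the priors:
  P(positive screen | ¬actual drug use) = 0.02×0.69 + 0.41×0.31
        = 0.013800 + 0.127100 = 0.140900
Configurations with poppy-seed meal contribute 0.127100, so
  P(poppy-seed meal | positive screen, ¬actual drug use) = 0.127100 / 0.140900 ≈ 0.902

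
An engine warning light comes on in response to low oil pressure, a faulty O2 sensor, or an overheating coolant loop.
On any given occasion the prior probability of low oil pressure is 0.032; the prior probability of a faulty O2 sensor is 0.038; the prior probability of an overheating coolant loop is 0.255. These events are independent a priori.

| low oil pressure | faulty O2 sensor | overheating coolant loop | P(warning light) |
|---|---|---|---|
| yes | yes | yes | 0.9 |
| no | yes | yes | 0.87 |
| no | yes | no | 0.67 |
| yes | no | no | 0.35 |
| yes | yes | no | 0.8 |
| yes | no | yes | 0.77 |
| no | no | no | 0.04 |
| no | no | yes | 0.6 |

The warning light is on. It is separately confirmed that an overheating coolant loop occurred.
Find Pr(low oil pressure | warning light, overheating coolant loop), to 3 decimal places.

Sum P(warning light|·) weighted by the priors over the 4 (low oil pressure, faulty O2 sensor) configurations:
  P(warning light | overheating coolant loop) = 0.6·0.968·0.962 + 0.87·0.968·0.038 + 0.77·0.032·0.962 + 0.9·0.032·0.038
        = 0.558730 + 0.032002 + 0.023704 + 0.001094 = 0.615530
Keeping only the low oil pressure-present terms gives 0.024798, so
  P(low oil pressure | warning light, overheating coolant loop) = 0.024798 / 0.615530 ≈ 0.040

Pr(low oil pressure | warning light, overheating coolant loop) ≈ 0.040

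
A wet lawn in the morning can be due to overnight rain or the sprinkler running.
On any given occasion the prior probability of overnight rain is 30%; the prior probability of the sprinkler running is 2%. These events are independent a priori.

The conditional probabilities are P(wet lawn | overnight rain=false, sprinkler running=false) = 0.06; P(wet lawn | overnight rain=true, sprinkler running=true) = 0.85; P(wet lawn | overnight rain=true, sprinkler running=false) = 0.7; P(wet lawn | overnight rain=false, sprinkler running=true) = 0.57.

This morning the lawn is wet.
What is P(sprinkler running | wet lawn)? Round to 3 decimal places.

For the numerator, keep only sprinkler running=true terms: 0.007980 + 0.005100 = 0.013080
Normalizer over all consistent configurations: 0.06*0.7*0.98 + 0.57*0.7*0.02 + 0.7*0.3*0.98 + 0.85*0.3*0.02 = 0.260040
P(sprinkler running | wet lawn) = 0.013080/0.260040 ≈ 0.050

P(sprinkler running | wet lawn) ≈ 0.050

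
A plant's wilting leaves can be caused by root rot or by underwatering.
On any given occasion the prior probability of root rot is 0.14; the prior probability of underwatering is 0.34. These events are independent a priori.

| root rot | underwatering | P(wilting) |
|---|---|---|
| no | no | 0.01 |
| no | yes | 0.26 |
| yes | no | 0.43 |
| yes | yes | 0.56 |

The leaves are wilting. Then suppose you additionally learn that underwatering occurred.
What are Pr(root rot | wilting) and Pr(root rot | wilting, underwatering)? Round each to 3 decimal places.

Pr(root rot | wilting) ≈ 0.448; Pr(root rot | wilting, underwatering) ≈ 0.260

Weight on root rot=true, given the evidence: 0.039732 + 0.026656 = 0.066388
Denominator P(wilting): 0.01·0.86·0.66 + 0.26·0.86·0.34 + 0.43·0.14·0.66 + 0.56·0.14·0.34 = 0.148088
Posterior = 0.066388 / 0.148088 ≈ 0.448

With the extra evidence:
Sum P(wilting|·) weighted by the priors over both values of root rot:
  P(wilting | underwatering) = 0.26×0.86 + 0.56×0.14
        = 0.223600 + 0.078400 = 0.302000
The terms with root rot present sum to 0.078400, so
  P(root rot | wilting, underwatering) = 0.078400 / 0.302000 ≈ 0.260
Conditioning on underwatering lowers the posterior on root rot: the classic explaining-away effect in a common-effect structure.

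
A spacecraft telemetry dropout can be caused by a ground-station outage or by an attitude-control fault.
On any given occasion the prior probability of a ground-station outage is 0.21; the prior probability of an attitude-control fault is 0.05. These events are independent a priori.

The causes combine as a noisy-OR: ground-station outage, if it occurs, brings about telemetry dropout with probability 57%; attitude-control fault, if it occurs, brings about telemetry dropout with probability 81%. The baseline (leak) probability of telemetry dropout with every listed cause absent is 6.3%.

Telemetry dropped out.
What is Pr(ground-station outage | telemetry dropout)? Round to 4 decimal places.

Under noisy-OR, P(telemetry dropout | causes) = 1 − (1−0.063)·∏(1−qᵢ) over the active causes.
Sum P(telemetry dropout|·) weighted by the priors over the 4 (ground-station outage, attitude-control fault) configurations:
  P(telemetry dropout) = 0.063·0.79·0.95 + 0.82197·0.79·0.05 + 0.59709·0.21·0.95 + 0.923447·0.21·0.05
        = 0.047281 + 0.032468 + 0.119119 + 0.009696 = 0.208564
Configurations with ground-station outage contribute 0.128815, so
  P(ground-station outage | telemetry dropout) = 0.128815 / 0.208564 ≈ 0.6176

Pr(ground-station outage | telemetry dropout) ≈ 0.6176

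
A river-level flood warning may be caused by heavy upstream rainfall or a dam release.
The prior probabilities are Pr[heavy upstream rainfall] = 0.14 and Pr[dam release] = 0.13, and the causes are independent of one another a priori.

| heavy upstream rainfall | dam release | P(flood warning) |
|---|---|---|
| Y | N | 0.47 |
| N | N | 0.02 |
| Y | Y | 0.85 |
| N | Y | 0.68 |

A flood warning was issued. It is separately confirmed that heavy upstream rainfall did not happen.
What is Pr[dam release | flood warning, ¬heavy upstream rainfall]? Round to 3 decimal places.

Weight on dam release=true, given the evidence: 0.68·0.13 = 0.088400
Normalizer over all consistent configurations: 0.02·0.87 + 0.68·0.13 = 0.105800
Posterior = 0.088400 / 0.105800 ≈ 0.836

Pr[dam release | flood warning, ¬heavy upstream rainfall] ≈ 0.836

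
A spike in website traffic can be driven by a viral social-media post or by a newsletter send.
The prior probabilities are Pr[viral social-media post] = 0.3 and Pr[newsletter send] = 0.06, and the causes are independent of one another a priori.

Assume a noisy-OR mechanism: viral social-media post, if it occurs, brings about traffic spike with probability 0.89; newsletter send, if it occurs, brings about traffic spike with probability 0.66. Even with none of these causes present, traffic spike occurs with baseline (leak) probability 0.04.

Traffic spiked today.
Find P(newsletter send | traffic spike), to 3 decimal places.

P(newsletter send | traffic spike) ≈ 0.141

Under noisy-OR, P(traffic spike | causes) = 1 − (1−0.04)·∏(1−qᵢ) over the active causes.
Enumerate the 4 (viral social-media post, newsletter send) configurations and weight by the priors:
  P(traffic spike) = 0.04·0.7·0.94 + 0.6736·0.7·0.06 + 0.8944·0.3·0.94 + 0.964096·0.3·0.06
        = 0.026320 + 0.028291 + 0.252221 + 0.017354 = 0.324186
Keeping only the newsletter send-present terms gives 0.045645, so
  P(newsletter send | traffic spike) = 0.045645 / 0.324186 ≈ 0.141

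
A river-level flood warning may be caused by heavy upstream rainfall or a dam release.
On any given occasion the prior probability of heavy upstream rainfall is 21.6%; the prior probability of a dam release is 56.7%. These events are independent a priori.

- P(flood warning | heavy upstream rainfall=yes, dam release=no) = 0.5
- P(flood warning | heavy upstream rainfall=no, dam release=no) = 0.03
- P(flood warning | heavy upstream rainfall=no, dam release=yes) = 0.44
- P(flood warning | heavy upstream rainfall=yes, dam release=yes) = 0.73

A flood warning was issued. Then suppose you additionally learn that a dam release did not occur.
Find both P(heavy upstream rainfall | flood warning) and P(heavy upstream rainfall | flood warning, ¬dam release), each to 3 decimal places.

P(heavy upstream rainfall | flood warning) ≈ 0.398; P(heavy upstream rainfall | flood warning, ¬dam release) ≈ 0.821

Sum P(flood warning|·) weighted by the priors over the 4 (heavy upstream rainfall, dam release) configurations:
  P(flood warning) = 0.03×0.784×0.433 + 0.44×0.784×0.567 + 0.5×0.216×0.433 + 0.73×0.216×0.567
        = 0.010184 + 0.195592 + 0.046764 + 0.089405 = 0.341945
The terms with heavy upstream rainfall present sum to 0.136169, so
  P(heavy upstream rainfall | flood warning) = 0.136169 / 0.341945 ≈ 0.398

With the extra evidence:
For the numerator, keep only heavy upstream rainfall=true terms: 0.5·0.216 = 0.108000
Normalizer over all consistent configurations: 0.03·0.784 + 0.5·0.216 = 0.131520
Posterior = 0.108000 / 0.131520 ≈ 0.821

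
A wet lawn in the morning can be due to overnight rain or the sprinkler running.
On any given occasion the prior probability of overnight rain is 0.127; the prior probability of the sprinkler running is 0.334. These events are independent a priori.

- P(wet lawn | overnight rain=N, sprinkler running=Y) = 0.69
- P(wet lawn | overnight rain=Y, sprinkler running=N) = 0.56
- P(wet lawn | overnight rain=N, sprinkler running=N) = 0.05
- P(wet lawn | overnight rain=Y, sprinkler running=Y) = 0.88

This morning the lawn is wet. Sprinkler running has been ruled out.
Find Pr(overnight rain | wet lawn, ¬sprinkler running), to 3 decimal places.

P(wet lawn | ¬sprinkler running) = 0.05·0.873 + 0.56·0.127 = 0.043650 + 0.071120 = 0.114770
Of this, 0.071120 comes from 0.56·0.127 (the overnight rain=true cases).
Hence the posterior is 0.071120/0.114770 ≈ 0.620.

Pr(overnight rain | wet lawn, ¬sprinkler running) ≈ 0.620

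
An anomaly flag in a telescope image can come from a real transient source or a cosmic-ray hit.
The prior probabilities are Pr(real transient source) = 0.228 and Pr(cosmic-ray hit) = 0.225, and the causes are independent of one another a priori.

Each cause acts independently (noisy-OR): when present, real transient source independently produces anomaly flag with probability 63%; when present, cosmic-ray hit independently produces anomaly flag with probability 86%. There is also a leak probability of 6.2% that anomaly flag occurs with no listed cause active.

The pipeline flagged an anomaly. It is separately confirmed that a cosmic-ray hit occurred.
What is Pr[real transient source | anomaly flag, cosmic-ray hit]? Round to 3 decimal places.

Under noisy-OR, P(anomaly flag | causes) = 1 − (1−0.062)·∏(1−qᵢ) over the active causes.
For the numerator, keep only real transient source=true terms: 0.951412×0.228 = 0.216922
Normalizer over all consistent configurations: 0.86868×0.772 + 0.951412×0.228 = 0.887543
P(real transient source | anomaly flag, cosmic-ray hit) = 0.216922/0.887543 ≈ 0.244

Pr[real transient source | anomaly flag, cosmic-ray hit] ≈ 0.244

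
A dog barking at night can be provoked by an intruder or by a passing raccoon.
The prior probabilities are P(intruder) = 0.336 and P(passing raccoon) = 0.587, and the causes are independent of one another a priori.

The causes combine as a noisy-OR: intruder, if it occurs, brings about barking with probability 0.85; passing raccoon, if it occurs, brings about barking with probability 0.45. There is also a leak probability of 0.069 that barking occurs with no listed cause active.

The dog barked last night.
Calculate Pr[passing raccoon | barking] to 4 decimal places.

Under noisy-OR, P(barking | causes) = 1 − (1−0.069)·∏(1−qᵢ) over the active causes.
For the numerator, keep only passing raccoon=true terms: 0.190187 + 0.182083 = 0.372270
The normalizing constant is 0.069·0.664·0.413 + 0.48795·0.664·0.587 + 0.86035·0.336·0.413 + 0.923192·0.336·0.587 = 0.510581
Posterior = 0.372270 / 0.510581 ≈ 0.7291

Pr[passing raccoon | barking] ≈ 0.7291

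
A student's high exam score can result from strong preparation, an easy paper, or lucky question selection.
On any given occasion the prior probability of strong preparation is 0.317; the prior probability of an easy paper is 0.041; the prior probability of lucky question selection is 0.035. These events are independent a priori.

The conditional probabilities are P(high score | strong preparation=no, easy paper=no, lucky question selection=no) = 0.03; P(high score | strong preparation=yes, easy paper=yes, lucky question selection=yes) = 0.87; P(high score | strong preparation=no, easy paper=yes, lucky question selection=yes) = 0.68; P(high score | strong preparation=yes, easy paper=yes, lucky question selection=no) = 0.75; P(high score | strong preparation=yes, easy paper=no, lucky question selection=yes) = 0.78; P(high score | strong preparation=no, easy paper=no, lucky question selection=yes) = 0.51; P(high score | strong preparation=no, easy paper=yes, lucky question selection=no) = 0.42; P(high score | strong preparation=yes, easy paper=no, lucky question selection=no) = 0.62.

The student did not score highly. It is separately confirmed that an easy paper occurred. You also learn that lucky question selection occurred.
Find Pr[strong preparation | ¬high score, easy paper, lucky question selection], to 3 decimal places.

Pr[strong preparation | ¬high score, easy paper, lucky question selection] ≈ 0.159

By total probability over both values of strong preparation:
  P(¬high score | easy paper, lucky question selection) = 0.32*0.683 + 0.13*0.317
        = 0.218560 + 0.041210 = 0.259770
Keeping only the strong preparation-present terms gives 0.041210, so
  P(strong preparation | ¬high score, easy paper, lucky question selection) = 0.041210 / 0.259770 ≈ 0.159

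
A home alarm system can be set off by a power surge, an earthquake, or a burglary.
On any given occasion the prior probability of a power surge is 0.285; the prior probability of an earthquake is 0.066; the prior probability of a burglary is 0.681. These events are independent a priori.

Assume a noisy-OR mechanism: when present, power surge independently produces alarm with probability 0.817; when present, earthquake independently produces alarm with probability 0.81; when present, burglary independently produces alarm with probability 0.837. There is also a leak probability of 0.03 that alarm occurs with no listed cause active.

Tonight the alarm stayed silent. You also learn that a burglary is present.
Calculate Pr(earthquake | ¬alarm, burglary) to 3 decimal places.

Pr(earthquake | ¬alarm, burglary) ≈ 0.013

Under noisy-OR, P(alarm | causes) = 1 − (1−0.03)·∏(1−qᵢ) over the active causes.
Enumerate the 4 (power surge, earthquake) configurations and weight by the priors:
  P(¬alarm | burglary) = 0.15811×0.715×0.934 + 0.030041×0.715×0.066 + 0.028934×0.285×0.934 + 0.005497×0.285×0.066
        = 0.105587 + 0.001418 + 0.007702 + 0.000103 = 0.114810
The terms with earthquake present sum to 0.001521, so
  P(earthquake | ¬alarm, burglary) = 0.001521 / 0.114810 ≈ 0.013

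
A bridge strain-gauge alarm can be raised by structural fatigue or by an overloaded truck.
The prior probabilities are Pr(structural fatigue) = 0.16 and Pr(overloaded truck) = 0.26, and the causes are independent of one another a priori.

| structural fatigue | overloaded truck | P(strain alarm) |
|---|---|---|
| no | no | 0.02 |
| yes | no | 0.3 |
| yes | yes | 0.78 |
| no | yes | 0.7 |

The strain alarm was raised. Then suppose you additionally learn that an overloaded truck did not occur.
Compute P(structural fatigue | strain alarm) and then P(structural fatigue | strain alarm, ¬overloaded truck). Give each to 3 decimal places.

P(structural fatigue | strain alarm) ≈ 0.291; P(structural fatigue | strain alarm, ¬overloaded truck) ≈ 0.741

Weight on structural fatigue=true, given the evidence: 0.035520 + 0.032448 = 0.067968
Normalizer over all consistent configurations: 0.02×0.84×0.74 + 0.7×0.84×0.26 + 0.3×0.16×0.74 + 0.78×0.16×0.26 = 0.233280
Posterior = 0.067968 / 0.233280 ≈ 0.291

Now condition on the additional information:
P(strain alarm | ¬overloaded truck) = 0.02×0.84 + 0.3×0.16 = 0.016800 + 0.048000 = 0.064800
The structural fatigue-present share is 0.3×0.16 = 0.048000.
Hence the posterior is 0.048000/0.064800 ≈ 0.741.
With overloaded truck excluded, structural fatigue must carry more of the explanatory weight for the strain alarm.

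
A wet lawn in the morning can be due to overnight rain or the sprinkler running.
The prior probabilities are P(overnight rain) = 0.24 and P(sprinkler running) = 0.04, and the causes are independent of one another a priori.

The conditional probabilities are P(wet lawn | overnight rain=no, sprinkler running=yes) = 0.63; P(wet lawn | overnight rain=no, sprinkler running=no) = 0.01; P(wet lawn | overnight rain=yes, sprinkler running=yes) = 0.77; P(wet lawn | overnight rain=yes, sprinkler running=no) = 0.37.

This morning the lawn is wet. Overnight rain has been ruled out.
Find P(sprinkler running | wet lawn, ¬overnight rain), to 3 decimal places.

P(wet lawn | ¬overnight rain) = 0.01*0.96 + 0.63*0.04 = 0.009600 + 0.025200 = 0.034800
Of this, 0.025200 comes from 0.63*0.04 (the sprinkler running=true cases).
Hence the posterior is 0.025200/0.034800 ≈ 0.724.

P(sprinkler running | wet lawn, ¬overnight rain) ≈ 0.724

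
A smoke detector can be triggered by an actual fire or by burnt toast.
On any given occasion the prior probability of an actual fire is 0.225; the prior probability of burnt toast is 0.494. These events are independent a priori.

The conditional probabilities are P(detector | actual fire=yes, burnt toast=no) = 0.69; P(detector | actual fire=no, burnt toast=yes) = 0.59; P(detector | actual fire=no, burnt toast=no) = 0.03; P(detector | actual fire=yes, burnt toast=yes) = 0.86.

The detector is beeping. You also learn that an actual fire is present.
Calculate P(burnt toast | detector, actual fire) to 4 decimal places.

P(detector | actual fire) = 0.69×0.506 + 0.86×0.494 = 0.349140 + 0.424840 = 0.773980
The burnt toast-present share is 0.86×0.494 = 0.424840.
So P(burnt toast | detector, actual fire) = 0.424840/0.773980 ≈ 0.5489.

P(burnt toast | detector, actual fire) ≈ 0.5489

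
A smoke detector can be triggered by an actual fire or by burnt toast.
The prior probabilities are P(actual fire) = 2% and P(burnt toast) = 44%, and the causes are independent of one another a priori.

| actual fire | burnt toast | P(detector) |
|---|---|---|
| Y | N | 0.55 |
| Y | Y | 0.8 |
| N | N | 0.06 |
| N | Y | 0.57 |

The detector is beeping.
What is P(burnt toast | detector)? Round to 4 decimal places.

P(burnt toast | detector) ≈ 0.8661

Weight on burnt toast=true, given the evidence: 0.245784 + 0.007040 = 0.252824
Normalizer over all consistent configurations: 0.06·0.98·0.56 + 0.57·0.98·0.44 + 0.55·0.02·0.56 + 0.8·0.02·0.44 = 0.291912
P(burnt toast | detector) = 0.252824/0.291912 ≈ 0.8661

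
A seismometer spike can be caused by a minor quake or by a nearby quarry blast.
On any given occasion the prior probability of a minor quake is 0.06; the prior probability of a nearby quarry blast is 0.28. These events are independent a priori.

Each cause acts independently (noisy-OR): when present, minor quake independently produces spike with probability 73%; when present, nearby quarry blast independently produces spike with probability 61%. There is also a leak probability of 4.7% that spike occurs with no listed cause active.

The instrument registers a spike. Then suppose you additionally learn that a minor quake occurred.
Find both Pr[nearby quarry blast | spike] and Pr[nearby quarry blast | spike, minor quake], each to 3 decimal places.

Under noisy-OR, P(spike | causes) = 1 − (1−0.047)·∏(1−qᵢ) over the active causes.
P(spike) = 0.047×0.94×0.72 + 0.62833×0.94×0.28 + 0.74269×0.06×0.72 + 0.899649×0.06×0.28 = 0.031810 + 0.165376 + 0.032084 + 0.015114 = 0.244384
The nearby quarry blast-present share is 0.165376 + 0.015114 = 0.180490.
P(nearby quarry blast | spike) = 0.180490 / 0.244384 ≈ 0.739

With the extra evidence:
By total probability over both values of nearby quarry blast:
  P(spike | minor quake) = 0.74269×0.72 + 0.899649×0.28
        = 0.534737 + 0.251902 = 0.786639
Keeping only the nearby quarry blast-present terms gives 0.251902, so
  P(nearby quarry blast | spike, minor quake) = 0.251902 / 0.786639 ≈ 0.320
The drop from 0.739 to 0.320 is the explaining-away (discounting) effect.

Pr[nearby quarry blast | spike] ≈ 0.739; Pr[nearby quarry blast | spike, minor quake] ≈ 0.320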